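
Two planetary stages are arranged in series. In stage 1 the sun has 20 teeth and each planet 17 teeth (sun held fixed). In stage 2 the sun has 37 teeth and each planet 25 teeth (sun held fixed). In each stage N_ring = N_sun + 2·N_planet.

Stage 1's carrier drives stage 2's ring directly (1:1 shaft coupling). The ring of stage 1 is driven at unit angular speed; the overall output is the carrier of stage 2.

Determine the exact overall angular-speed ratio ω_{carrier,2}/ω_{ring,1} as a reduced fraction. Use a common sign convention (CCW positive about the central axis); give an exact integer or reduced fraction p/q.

Stage 1: N_ring = 20 + 2·17 = 54
Stage 1: 20(ω_s−ω_c) = −54(ω_r−ω_c),  ω_s=0, ω_r=1
Stage 1: 20(0−ω_c) = −54(1−ω_c)  ⇒  74ω_c = 54  ⇒  ω_c = 27/37
  ⇒ ω_c¹/ω_r¹ = 27/37
Stage 2: N_ring = 37 + 2·25 = 87
Stage 2: 37(ω_s−ω_c) = −87(ω_r−ω_c),  ω_s=0, ω_r=1
Stage 2: 37(0−ω_c) = −87(1−ω_c)  ⇒  124ω_c = 87  ⇒  ω_c = 87/124
  ⇒ ω_c²/ω_r² = 87/124
Coupling ω_r² = ω_c¹ ⇒ overall = 27/37 × 87/124 = 2349/4588

2349/4588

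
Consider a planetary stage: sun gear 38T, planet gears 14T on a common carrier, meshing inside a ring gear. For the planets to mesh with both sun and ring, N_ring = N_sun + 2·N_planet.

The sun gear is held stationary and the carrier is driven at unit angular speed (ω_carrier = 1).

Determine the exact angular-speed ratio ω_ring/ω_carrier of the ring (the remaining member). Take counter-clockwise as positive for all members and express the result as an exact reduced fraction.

52/33

N_ring = 38 + 2·14 = 66
38(ω_s−ω_c) = −66(ω_r−ω_c),  ω_s=0, ω_c=1
ω_r = 1 − (38/66)(0−1) = 52/33
ω_r/ω_c = 52/33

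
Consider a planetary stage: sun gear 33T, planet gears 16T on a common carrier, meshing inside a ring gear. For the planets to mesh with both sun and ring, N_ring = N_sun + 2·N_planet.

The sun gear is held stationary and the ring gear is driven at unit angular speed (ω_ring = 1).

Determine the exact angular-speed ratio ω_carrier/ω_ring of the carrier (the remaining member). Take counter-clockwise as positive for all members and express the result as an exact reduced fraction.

N_ring = 33 + 2·16 = 65
33(ω_s−ω_c) = −65(ω_r−ω_c),  ω_s=0, ω_r=1
33(0−ω_c) = −65(1−ω_c)  ⇒  98ω_c = 65  ⇒  ω_c = 65/98
ω_c/ω_r = 65/98

65/98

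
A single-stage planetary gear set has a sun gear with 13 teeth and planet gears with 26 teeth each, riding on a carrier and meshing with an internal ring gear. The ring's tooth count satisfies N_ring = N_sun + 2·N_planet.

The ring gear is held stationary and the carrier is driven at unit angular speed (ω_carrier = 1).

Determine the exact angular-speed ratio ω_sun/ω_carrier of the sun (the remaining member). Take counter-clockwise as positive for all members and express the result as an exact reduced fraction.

6

N_ring = 13 + 2·26 = 65
13(ω_s−ω_c) = −65(ω_r−ω_c),  ω_r=0, ω_c=1
ω_s = 1 − (65/13)(0−1) = 6
ω_s/ω_c = 6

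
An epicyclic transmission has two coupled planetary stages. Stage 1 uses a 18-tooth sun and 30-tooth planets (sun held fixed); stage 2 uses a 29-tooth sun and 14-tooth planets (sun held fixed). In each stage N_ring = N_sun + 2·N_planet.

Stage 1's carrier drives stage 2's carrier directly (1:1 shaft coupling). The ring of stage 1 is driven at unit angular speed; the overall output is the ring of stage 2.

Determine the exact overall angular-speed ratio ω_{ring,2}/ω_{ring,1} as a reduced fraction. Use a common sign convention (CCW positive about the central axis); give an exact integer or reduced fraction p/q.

Stage 1: N_ring = 18 + 2·30 = 78
Stage 1: 18(ω_s−ω_c) = −78(ω_r−ω_c),  ω_s=0, ω_r=1
Stage 1: 18(0−ω_c) = −78(1−ω_c)  ⇒  96ω_c = 78  ⇒  ω_c = 13/16
  ⇒ ω_c¹/ω_r¹ = 13/16
Stage 2: N_ring = 29 + 2·14 = 57
Stage 2: 29(ω_s−ω_c) = −57(ω_r−ω_c),  ω_s=0, ω_c=1
Stage 2: ω_r = 1 − (29/57)(0−1) = 86/57
  ⇒ ω_r²/ω_c² = 86/57
Coupling ω_c² = ω_c¹ ⇒ overall = 13/16 × 86/57 = 559/456

559/456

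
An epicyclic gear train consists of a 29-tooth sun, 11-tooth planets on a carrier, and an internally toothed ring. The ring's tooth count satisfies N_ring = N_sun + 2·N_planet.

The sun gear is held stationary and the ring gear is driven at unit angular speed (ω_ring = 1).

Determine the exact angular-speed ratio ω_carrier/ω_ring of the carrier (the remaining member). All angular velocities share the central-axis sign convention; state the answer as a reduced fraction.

51/80

N_ring = 29 + 2·11 = 51
29(ω_s−ω_c) = −51(ω_r−ω_c),  ω_s=0, ω_r=1
29(0−ω_c) = −51(1−ω_c)  ⇒  80ω_c = 51  ⇒  ω_c = 51/80
ω_c/ω_r = 51/80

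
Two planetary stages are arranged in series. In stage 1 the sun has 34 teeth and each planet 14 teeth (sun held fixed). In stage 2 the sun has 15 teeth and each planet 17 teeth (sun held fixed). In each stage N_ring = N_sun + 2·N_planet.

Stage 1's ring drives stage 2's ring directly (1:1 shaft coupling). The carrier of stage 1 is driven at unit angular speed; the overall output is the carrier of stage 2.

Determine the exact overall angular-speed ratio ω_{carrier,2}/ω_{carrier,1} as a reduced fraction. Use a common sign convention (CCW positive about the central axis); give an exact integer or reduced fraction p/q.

147/124

Stage 1: N_ring = 34 + 2·14 = 62
Stage 1: 34(ω_s−ω_c) = −62(ω_r−ω_c),  ω_s=0, ω_c=1
Stage 1: ω_r = 1 − (34/62)(0−1) = 48/31
  ⇒ ω_r¹/ω_c¹ = 48/31
Stage 2: N_ring = 15 + 2·17 = 49
Stage 2: 15(ω_s−ω_c) = −49(ω_r−ω_c),  ω_s=0, ω_r=1
Stage 2: 15(0−ω_c) = −49(1−ω_c)  ⇒  64ω_c = 49  ⇒  ω_c = 49/64
  ⇒ ω_c²/ω_r² = 49/64
Coupling ω_r² = ω_r¹ ⇒ overall = 48/31 × 49/64 = 147/124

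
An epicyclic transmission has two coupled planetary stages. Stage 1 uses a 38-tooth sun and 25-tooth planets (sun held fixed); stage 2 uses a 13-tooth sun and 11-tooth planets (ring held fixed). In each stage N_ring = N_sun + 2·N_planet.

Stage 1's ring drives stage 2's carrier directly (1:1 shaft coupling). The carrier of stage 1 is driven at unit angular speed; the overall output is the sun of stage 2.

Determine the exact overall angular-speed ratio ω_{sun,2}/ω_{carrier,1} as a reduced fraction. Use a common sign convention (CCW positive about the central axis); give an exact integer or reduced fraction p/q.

756/143

Stage 1: N_ring = 38 + 2·25 = 88
Stage 1: 38(ω_s−ω_c) = −88(ω_r−ω_c),  ω_s=0, ω_c=1
Stage 1: ω_r = 1 − (38/88)(0−1) = 63/44
  ⇒ ω_r¹/ω_c¹ = 63/44
Stage 2: N_ring = 13 + 2·11 = 35
Stage 2: 13(ω_s−ω_c) = −35(ω_r−ω_c),  ω_r=0, ω_c=1
Stage 2: ω_s = 1 − (35/13)(0−1) = 48/13
  ⇒ ω_s²/ω_c² = 48/13
Coupling ω_c² = ω_r¹ ⇒ overall = 63/44 × 48/13 = 756/143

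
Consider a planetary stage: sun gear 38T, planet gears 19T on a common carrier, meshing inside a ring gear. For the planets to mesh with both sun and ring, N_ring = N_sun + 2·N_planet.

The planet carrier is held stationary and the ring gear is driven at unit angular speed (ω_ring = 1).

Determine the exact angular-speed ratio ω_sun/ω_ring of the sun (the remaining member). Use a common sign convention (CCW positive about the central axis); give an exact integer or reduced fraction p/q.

N_ring = 38 + 2·19 = 76
38(ω_s−ω_c) = −76(ω_r−ω_c),  ω_c=0, ω_r=1
ω_s = 0 − (76/38)(1−0) = -2
ω_s/ω_r = -2

-2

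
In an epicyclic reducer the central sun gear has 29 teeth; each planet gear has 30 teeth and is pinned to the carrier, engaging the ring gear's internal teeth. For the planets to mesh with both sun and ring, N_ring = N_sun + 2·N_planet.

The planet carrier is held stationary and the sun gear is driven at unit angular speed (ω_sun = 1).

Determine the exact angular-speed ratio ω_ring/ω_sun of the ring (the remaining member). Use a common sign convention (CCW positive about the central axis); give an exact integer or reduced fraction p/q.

-29/89

N_ring = 29 + 2·30 = 89
29(ω_s−ω_c) = −89(ω_r−ω_c),  ω_c=0, ω_s=1
ω_r = 0 − (29/89)(1−0) = -29/89
ω_r/ω_s = -29/89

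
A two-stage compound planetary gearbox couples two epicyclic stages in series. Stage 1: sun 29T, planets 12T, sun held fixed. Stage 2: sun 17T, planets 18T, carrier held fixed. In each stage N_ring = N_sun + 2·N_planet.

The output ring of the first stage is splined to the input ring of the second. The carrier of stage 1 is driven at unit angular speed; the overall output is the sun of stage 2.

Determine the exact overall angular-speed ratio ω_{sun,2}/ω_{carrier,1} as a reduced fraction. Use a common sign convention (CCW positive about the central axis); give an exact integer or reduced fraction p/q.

Stage 1: N_ring = 29 + 2·12 = 53
Stage 1: 29(ω_s−ω_c) = −53(ω_r−ω_c),  ω_s=0, ω_c=1
Stage 1: ω_r = 1 − (29/53)(0−1) = 82/53
  ⇒ ω_r¹/ω_c¹ = 82/53
Stage 2: N_ring = 17 + 2·18 = 53
Stage 2: 17(ω_s−ω_c) = −53(ω_r−ω_c),  ω_c=0, ω_r=1
Stage 2: ω_s = 0 − (53/17)(1−0) = -53/17
  ⇒ ω_s²/ω_r² = -53/17
Coupling ω_r² = ω_r¹ ⇒ overall = 82/53 × -53/17 = -82/17

-82/17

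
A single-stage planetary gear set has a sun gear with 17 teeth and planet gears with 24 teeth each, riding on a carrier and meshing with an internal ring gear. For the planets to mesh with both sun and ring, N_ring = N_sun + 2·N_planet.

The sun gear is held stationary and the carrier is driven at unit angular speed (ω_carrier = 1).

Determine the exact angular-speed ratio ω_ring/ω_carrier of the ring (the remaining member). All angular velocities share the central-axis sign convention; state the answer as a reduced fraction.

N_ring = 17 + 2·24 = 65
17(ω_s−ω_c) = −65(ω_r−ω_c),  ω_s=0, ω_c=1
ω_r = 1 − (17/65)(0−1) = 82/65
ω_r/ω_c = 82/65

82/65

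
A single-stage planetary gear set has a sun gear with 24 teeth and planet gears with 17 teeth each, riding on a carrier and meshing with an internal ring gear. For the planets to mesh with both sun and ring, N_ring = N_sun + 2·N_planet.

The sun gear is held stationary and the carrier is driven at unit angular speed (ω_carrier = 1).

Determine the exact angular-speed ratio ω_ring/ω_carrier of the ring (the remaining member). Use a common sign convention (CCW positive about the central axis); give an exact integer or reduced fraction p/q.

N_ring = 24 + 2·17 = 58
24(ω_s−ω_c) = −58(ω_r−ω_c),  ω_s=0, ω_c=1
ω_r = 1 − (24/58)(0−1) = 41/29
ω_r/ω_c = 41/29

41/29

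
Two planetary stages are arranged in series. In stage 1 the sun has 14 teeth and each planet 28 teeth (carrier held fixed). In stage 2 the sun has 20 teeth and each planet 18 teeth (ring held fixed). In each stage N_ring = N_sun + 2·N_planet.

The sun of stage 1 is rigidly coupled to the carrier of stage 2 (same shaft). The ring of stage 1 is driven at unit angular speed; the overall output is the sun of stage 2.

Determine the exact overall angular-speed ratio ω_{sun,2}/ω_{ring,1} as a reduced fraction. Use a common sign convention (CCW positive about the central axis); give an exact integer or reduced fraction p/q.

-19

Stage 1: N_ring = 14 + 2·28 = 70
Stage 1: 14(ω_s−ω_c) = −70(ω_r−ω_c),  ω_c=0, ω_r=1
Stage 1: ω_s = 0 − (70/14)(1−0) = -5
  ⇒ ω_s¹/ω_r¹ = -5
Stage 2: N_ring = 20 + 2·18 = 56
Stage 2: 20(ω_s−ω_c) = −56(ω_r−ω_c),  ω_r=0, ω_c=1
Stage 2: ω_s = 1 − (56/20)(0−1) = 19/5
  ⇒ ω_s²/ω_c² = 19/5
Coupling ω_c² = ω_s¹ ⇒ overall = -5 × 19/5 = -19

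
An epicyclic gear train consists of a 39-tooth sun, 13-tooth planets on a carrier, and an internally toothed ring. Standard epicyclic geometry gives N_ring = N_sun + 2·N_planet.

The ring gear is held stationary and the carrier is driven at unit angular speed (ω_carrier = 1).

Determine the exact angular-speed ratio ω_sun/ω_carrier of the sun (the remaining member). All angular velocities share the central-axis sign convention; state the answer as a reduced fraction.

N_ring = 39 + 2·13 = 65
39(ω_s−ω_c) = −65(ω_r−ω_c),  ω_r=0, ω_c=1
ω_s = 1 − (65/39)(0−1) = 8/3
ω_s/ω_c = 8/3

8/3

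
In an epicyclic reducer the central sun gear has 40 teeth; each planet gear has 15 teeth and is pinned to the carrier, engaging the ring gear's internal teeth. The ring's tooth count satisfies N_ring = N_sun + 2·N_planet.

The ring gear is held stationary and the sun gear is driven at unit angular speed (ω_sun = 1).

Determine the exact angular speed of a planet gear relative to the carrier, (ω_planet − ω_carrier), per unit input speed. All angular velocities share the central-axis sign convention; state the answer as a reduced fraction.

N_ring = 40 + 2·15 = 70
40(ω_s−ω_c) = −70(ω_r−ω_c),  ω_r=0, ω_s=1
40(1−ω_c) = −70(0−ω_c)  ⇒  110ω_c = 40  ⇒  ω_c = 4/11
sun–planet: 40·(1−4/11) = −15·(ω_p−ω_c)  ⇒  ω_p−ω_c = −(40/15)·(7/11) = -56/33

-56/33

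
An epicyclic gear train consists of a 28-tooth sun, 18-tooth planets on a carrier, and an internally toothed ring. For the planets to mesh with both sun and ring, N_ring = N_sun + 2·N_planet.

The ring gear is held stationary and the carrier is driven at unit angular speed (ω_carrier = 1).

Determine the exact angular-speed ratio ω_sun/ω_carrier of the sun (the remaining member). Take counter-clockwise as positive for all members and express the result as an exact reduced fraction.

N_ring = 28 + 2·18 = 64
28(ω_s−ω_c) = −64(ω_r−ω_c),  ω_r=0, ω_c=1
ω_s = 1 − (64/28)(0−1) = 23/7
ω_s/ω_c = 23/7

23/7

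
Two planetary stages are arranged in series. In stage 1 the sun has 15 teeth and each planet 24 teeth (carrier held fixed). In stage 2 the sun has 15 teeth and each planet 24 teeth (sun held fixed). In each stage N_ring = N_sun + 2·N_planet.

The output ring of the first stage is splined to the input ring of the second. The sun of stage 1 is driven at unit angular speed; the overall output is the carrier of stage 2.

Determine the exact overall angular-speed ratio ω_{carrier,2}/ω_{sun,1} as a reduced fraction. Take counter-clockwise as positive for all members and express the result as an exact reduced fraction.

Stage 1: N_ring = 15 + 2·24 = 63
Stage 1: 15(ω_s−ω_c) = −63(ω_r−ω_c),  ω_c=0, ω_s=1
Stage 1: ω_r = 0 − (15/63)(1−0) = -5/21
  ⇒ ω_r¹/ω_s¹ = -5/21
Stage 2: N_ring = 15 + 2·24 = 63
Stage 2: 15(ω_s−ω_c) = −63(ω_r−ω_c),  ω_s=0, ω_r=1
Stage 2: 15(0−ω_c) = −63(1−ω_c)  ⇒  78ω_c = 63  ⇒  ω_c = 21/26
  ⇒ ω_c²/ω_r² = 21/26
Coupling ω_r² = ω_r¹ ⇒ overall = -5/21 × 21/26 = -5/26

-5/26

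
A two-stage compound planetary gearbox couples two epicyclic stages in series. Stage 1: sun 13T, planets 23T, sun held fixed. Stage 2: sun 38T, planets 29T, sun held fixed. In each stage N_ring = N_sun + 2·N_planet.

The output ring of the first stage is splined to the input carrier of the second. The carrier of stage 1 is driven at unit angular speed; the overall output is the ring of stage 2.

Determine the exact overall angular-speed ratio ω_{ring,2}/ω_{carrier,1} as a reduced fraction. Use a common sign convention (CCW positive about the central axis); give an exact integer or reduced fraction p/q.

201/118

Stage 1: N_ring = 13 + 2·23 = 59
Stage 1: 13(ω_s−ω_c) = −59(ω_r−ω_c),  ω_s=0, ω_c=1
Stage 1: ω_r = 1 − (13/59)(0−1) = 72/59
  ⇒ ω_r¹/ω_c¹ = 72/59
Stage 2: N_ring = 38 + 2·29 = 96
Stage 2: 38(ω_s−ω_c) = −96(ω_r−ω_c),  ω_s=0, ω_c=1
Stage 2: ω_r = 1 − (38/96)(0−1) = 67/48
  ⇒ ω_r²/ω_c² = 67/48
Coupling ω_c² = ω_r¹ ⇒ overall = 72/59 × 67/48 = 201/118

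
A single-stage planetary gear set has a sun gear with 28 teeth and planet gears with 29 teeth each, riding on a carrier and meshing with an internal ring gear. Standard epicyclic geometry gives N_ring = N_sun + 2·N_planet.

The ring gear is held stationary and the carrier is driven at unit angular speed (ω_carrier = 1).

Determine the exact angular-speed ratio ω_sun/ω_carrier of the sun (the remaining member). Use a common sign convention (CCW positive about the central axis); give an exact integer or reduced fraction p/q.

N_ring = 28 + 2·29 = 86
28(ω_s−ω_c) = −86(ω_r−ω_c),  ω_r=0, ω_c=1
ω_s = 1 − (86/28)(0−1) = 57/14
ω_s/ω_c = 57/14

57/14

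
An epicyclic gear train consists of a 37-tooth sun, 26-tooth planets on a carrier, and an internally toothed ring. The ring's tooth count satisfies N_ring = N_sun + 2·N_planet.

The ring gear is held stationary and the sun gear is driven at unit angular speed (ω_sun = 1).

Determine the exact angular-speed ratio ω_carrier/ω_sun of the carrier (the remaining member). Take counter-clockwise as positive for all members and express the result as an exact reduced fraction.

N_ring = 37 + 2·26 = 89
37(ω_s−ω_c) = −89(ω_r−ω_c),  ω_r=0, ω_s=1
37(1−ω_c) = −89(0−ω_c)  ⇒  126ω_c = 37  ⇒  ω_c = 37/126
ω_c/ω_s = 37/126

37/126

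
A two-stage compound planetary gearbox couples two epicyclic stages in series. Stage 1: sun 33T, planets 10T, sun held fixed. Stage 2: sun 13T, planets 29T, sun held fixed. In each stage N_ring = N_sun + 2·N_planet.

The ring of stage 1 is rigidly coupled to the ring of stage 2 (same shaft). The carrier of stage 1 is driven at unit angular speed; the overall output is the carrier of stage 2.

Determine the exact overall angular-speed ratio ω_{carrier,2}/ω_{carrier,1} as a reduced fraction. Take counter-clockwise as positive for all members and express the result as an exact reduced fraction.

3053/2226

Stage 1: N_ring = 33 + 2·10 = 53
Stage 1: 33(ω_s−ω_c) = −53(ω_r−ω_c),  ω_s=0, ω_c=1
Stage 1: ω_r = 1 − (33/53)(0−1) = 86/53
  ⇒ ω_r¹/ω_c¹ = 86/53
Stage 2: N_ring = 13 + 2·29 = 71
Stage 2: 13(ω_s−ω_c) = −71(ω_r−ω_c),  ω_s=0, ω_r=1
Stage 2: 13(0−ω_c) = −71(1−ω_c)  ⇒  84ω_c = 71  ⇒  ω_c = 71/84
  ⇒ ω_c²/ω_r² = 71/84
Coupling ω_r² = ω_r¹ ⇒ overall = 86/53 × 71/84 = 3053/2226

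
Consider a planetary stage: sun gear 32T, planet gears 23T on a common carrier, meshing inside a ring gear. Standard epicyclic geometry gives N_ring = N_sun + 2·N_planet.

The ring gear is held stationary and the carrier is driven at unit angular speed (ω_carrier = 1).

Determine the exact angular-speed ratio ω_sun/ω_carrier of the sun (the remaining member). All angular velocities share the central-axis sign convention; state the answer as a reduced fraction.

N_ring = 32 + 2·23 = 78
32(ω_s−ω_c) = −78(ω_r−ω_c),  ω_r=0, ω_c=1
ω_s = 1 − (78/32)(0−1) = 55/16
ω_s/ω_c = 55/16

55/16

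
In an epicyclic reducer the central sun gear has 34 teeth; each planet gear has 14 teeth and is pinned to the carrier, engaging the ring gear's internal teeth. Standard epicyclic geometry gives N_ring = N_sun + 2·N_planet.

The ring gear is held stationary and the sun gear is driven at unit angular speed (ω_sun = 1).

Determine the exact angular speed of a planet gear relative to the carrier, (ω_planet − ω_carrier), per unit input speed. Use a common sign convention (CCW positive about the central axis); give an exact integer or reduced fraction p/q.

N_ring = 34 + 2·14 = 62
34(ω_s−ω_c) = −62(ω_r−ω_c),  ω_r=0, ω_s=1
34(1−ω_c) = −62(0−ω_c)  ⇒  96ω_c = 34  ⇒  ω_c = 17/48
sun–planet: 34·(1−17/48) = −14·(ω_p−ω_c)  ⇒  ω_p−ω_c = −(34/14)·(31/48) = -527/336

-527/336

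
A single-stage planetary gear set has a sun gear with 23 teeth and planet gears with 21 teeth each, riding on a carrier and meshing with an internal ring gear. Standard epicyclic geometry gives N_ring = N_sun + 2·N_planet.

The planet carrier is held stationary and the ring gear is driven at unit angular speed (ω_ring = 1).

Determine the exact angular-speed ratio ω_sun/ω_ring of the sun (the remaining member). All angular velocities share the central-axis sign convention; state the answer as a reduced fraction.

N_ring = 23 + 2·21 = 65
23(ω_s−ω_c) = −65(ω_r−ω_c),  ω_c=0, ω_r=1
ω_s = 0 − (65/23)(1−0) = -65/23
ω_s/ω_r = -65/23

-65/23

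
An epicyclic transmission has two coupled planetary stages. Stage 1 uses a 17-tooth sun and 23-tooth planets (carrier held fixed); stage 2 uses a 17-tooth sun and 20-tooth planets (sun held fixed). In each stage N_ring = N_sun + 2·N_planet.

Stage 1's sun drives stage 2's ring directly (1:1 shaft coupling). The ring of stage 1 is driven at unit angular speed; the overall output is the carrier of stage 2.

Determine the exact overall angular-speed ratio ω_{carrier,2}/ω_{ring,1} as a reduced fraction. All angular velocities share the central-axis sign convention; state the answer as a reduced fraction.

Stage 1: N_ring = 17 + 2·23 = 63
Stage 1: 17(ω_s−ω_c) = −63(ω_r−ω_c),  ω_c=0, ω_r=1
Stage 1: ω_s = 0 − (63/17)(1−0) = -63/17
  ⇒ ω_s¹/ω_r¹ = -63/17
Stage 2: N_ring = 17 + 2·20 = 57
Stage 2: 17(ω_s−ω_c) = −57(ω_r−ω_c),  ω_s=0, ω_r=1
Stage 2: 17(0−ω_c) = −57(1−ω_c)  ⇒  74ω_c = 57  ⇒  ω_c = 57/74
  ⇒ ω_c²/ω_r² = 57/74
Coupling ω_r² = ω_s¹ ⇒ overall = -63/17 × 57/74 = -3591/1258

-3591/1258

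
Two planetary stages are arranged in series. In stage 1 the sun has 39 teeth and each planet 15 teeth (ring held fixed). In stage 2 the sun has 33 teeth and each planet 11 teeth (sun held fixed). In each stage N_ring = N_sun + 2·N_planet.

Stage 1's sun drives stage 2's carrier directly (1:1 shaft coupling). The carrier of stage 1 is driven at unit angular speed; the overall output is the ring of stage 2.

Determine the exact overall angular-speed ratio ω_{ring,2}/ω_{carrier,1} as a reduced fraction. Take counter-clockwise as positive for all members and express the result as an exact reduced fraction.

288/65

Stage 1: N_ring = 39 + 2·15 = 69
Stage 1: 39(ω_s−ω_c) = −69(ω_r−ω_c),  ω_r=0, ω_c=1
Stage 1: ω_s = 1 − (69/39)(0−1) = 36/13
  ⇒ ω_s¹/ω_c¹ = 36/13
Stage 2: N_ring = 33 + 2·11 = 55
Stage 2: 33(ω_s−ω_c) = −55(ω_r−ω_c),  ω_s=0, ω_c=1
Stage 2: ω_r = 1 − (33/55)(0−1) = 8/5
  ⇒ ω_r²/ω_c² = 8/5
Coupling ω_c² = ω_s¹ ⇒ overall = 36/13 × 8/5 = 288/65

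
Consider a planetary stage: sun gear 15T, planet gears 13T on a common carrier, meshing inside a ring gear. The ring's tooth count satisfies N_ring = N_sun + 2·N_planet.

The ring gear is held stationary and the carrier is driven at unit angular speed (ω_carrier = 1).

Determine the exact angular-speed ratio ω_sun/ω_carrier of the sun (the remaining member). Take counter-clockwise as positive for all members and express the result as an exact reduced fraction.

N_ring = 15 + 2·13 = 41
15(ω_s−ω_c) = −41(ω_r−ω_c),  ω_r=0, ω_c=1
ω_s = 1 − (41/15)(0−1) = 56/15
ω_s/ω_c = 56/15

56/15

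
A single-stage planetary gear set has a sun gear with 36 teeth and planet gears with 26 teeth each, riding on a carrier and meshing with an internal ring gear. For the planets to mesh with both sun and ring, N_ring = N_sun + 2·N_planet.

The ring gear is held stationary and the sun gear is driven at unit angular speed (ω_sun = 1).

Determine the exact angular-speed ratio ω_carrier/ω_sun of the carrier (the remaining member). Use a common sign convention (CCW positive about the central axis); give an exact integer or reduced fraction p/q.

9/31

N_ring = 36 + 2·26 = 88
36(ω_s−ω_c) = −88(ω_r−ω_c),  ω_r=0, ω_s=1
36(1−ω_c) = −88(0−ω_c)  ⇒  124ω_c = 36  ⇒  ω_c = 9/31
ω_c/ω_s = 9/31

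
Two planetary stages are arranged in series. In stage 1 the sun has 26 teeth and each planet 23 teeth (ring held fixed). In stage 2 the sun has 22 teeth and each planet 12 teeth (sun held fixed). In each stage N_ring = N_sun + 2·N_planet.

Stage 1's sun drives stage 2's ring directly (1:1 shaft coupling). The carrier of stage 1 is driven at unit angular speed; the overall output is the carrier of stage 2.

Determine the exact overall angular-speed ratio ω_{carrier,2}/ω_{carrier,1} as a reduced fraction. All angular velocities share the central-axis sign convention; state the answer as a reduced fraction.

Stage 1: N_ring = 26 + 2·23 = 72
Stage 1: 26(ω_s−ω_c) = −72(ω_r−ω_c),  ω_r=0, ω_c=1
Stage 1: ω_s = 1 − (72/26)(0−1) = 49/13
  ⇒ ω_s¹/ω_c¹ = 49/13
Stage 2: N_ring = 22 + 2·12 = 46
Stage 2: 22(ω_s−ω_c) = −46(ω_r−ω_c),  ω_s=0, ω_r=1
Stage 2: 22(0−ω_c) = −46(1−ω_c)  ⇒  68ω_c = 46  ⇒  ω_c = 23/34
  ⇒ ω_c²/ω_r² = 23/34
Coupling ω_r² = ω_s¹ ⇒ overall = 49/13 × 23/34 = 1127/442

1127/442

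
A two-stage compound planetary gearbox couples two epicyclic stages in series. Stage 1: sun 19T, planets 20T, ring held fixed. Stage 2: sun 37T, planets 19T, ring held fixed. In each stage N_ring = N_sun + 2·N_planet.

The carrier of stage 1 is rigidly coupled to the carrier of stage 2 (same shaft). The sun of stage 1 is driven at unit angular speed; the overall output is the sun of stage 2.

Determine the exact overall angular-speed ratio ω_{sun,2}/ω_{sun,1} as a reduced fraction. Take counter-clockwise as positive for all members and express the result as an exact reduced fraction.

Stage 1: N_ring = 19 + 2·20 = 59
Stage 1: 19(ω_s−ω_c) = −59(ω_r−ω_c),  ω_r=0, ω_s=1
Stage 1: 19(1−ω_c) = −59(0−ω_c)  ⇒  78ω_c = 19  ⇒  ω_c = 19/78
  ⇒ ω_c¹/ω_s¹ = 19/78
Stage 2: N_ring = 37 + 2·19 = 75
Stage 2: 37(ω_s−ω_c) = −75(ω_r−ω_c),  ω_r=0, ω_c=1
Stage 2: ω_s = 1 − (75/37)(0−1) = 112/37
  ⇒ ω_s²/ω_c² = 112/37
Coupling ω_c² = ω_c¹ ⇒ overall = 19/78 × 112/37 = 1064/1443

1064/1443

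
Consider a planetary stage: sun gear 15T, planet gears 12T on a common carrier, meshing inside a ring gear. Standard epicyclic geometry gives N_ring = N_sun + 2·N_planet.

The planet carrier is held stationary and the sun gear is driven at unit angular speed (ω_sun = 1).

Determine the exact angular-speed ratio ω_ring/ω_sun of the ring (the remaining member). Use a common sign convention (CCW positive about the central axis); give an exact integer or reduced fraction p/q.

-5/13

N_ring = 15 + 2·12 = 39
15(ω_s−ω_c) = −39(ω_r−ω_c),  ω_c=0, ω_s=1
ω_r = 0 − (15/39)(1−0) = -5/13
ω_r/ω_s = -5/13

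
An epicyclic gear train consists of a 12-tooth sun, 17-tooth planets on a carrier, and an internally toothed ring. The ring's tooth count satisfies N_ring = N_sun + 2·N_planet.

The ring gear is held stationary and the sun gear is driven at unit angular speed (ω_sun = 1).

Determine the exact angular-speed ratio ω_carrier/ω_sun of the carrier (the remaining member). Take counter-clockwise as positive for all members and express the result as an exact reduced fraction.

N_ring = 12 + 2·17 = 46
12(ω_s−ω_c) = −46(ω_r−ω_c),  ω_r=0, ω_s=1
12(1−ω_c) = −46(0−ω_c)  ⇒  58ω_c = 12  ⇒  ω_c = 6/29
ω_c/ω_s = 6/29

6/29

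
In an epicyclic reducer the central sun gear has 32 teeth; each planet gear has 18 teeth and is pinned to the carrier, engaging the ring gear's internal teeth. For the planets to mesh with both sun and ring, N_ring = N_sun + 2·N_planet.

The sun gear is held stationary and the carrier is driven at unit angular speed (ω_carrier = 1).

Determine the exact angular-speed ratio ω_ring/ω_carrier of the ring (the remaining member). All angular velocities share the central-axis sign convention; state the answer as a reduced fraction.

N_ring = 32 + 2·18 = 68
32(ω_s−ω_c) = −68(ω_r−ω_c),  ω_s=0, ω_c=1
ω_r = 1 − (32/68)(0−1) = 25/17
ω_r/ω_c = 25/17

25/17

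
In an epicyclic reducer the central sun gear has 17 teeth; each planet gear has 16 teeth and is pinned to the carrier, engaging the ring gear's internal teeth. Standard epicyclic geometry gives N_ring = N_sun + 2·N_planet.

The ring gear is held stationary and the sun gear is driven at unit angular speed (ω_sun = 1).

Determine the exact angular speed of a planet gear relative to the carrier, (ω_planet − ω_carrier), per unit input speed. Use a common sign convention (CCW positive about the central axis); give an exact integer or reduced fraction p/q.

-833/1056

N_ring = 17 + 2·16 = 49
17(ω_s−ω_c) = −49(ω_r−ω_c),  ω_r=0, ω_s=1
17(1−ω_c) = −49(0−ω_c)  ⇒  66ω_c = 17  ⇒  ω_c = 17/66
sun–planet: 17·(1−17/66) = −16·(ω_p−ω_c)  ⇒  ω_p−ω_c = −(17/16)·(49/66) = -833/1056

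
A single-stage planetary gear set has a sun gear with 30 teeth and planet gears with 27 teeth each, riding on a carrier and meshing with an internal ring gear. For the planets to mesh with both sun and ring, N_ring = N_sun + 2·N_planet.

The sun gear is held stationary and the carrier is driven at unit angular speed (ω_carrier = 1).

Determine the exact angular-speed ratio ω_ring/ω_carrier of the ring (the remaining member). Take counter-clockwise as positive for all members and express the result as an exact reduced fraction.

19/14

N_ring = 30 + 2·27 = 84
30(ω_s−ω_c) = −84(ω_r−ω_c),  ω_s=0, ω_c=1
ω_r = 1 − (30/84)(0−1) = 19/14
ω_r/ω_c = 19/14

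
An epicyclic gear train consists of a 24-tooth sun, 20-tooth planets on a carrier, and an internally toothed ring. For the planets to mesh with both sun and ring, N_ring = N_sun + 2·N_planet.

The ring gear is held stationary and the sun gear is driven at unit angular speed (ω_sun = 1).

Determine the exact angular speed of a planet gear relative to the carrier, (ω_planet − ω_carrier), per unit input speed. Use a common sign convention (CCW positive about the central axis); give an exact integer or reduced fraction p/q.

-48/55

N_ring = 24 + 2·20 = 64
24(ω_s−ω_c) = −64(ω_r−ω_c),  ω_r=0, ω_s=1
24(1−ω_c) = −64(0−ω_c)  ⇒  88ω_c = 24  ⇒  ω_c = 3/11
sun–planet: 24·(1−3/11) = −20·(ω_p−ω_c)  ⇒  ω_p−ω_c = −(24/20)·(8/11) = -48/55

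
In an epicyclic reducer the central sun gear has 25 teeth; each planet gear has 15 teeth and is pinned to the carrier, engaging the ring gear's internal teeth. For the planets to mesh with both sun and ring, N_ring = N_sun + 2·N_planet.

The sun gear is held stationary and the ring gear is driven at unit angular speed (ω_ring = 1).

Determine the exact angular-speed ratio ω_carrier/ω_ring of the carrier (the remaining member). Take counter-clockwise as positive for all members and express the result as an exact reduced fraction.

N_ring = 25 + 2·15 = 55
25(ω_s−ω_c) = −55(ω_r−ω_c),  ω_s=0, ω_r=1
25(0−ω_c) = −55(1−ω_c)  ⇒  80ω_c = 55  ⇒  ω_c = 11/16
ω_c/ω_r = 11/16

11/16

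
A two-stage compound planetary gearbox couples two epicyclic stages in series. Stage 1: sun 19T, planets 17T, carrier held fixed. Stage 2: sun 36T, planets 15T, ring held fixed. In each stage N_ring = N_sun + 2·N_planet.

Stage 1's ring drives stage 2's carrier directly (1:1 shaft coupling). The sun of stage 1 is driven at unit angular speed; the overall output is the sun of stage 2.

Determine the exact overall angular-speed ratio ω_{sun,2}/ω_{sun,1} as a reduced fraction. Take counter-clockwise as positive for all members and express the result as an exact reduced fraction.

Stage 1: N_ring = 19 + 2·17 = 53
Stage 1: 19(ω_s−ω_c) = −53(ω_r−ω_c),  ω_c=0, ω_s=1
Stage 1: ω_r = 0 − (19/53)(1−0) = -19/53
  ⇒ ω_r¹/ω_s¹ = -19/53
Stage 2: N_ring = 36 + 2·15 = 66
Stage 2: 36(ω_s−ω_c) = −66(ω_r−ω_c),  ω_r=0, ω_c=1
Stage 2: ω_s = 1 − (66/36)(0−1) = 17/6
  ⇒ ω_s²/ω_c² = 17/6
Coupling ω_c² = ω_r¹ ⇒ overall = -19/53 × 17/6 = -323/318

-323/318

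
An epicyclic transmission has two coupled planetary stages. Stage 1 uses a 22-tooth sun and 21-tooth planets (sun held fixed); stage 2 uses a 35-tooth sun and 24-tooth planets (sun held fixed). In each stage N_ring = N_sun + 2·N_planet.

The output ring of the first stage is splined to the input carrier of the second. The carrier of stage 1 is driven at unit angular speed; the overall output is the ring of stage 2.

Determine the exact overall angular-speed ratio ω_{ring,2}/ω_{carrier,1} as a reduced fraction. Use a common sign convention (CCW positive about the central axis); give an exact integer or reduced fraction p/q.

Stage 1: N_ring = 22 + 2·21 = 64
Stage 1: 22(ω_s−ω_c) = −64(ω_r−ω_c),  ω_s=0, ω_c=1
Stage 1: ω_r = 1 − (22/64)(0−1) = 43/32
  ⇒ ω_r¹/ω_c¹ = 43/32
Stage 2: N_ring = 35 + 2·24 = 83
Stage 2: 35(ω_s−ω_c) = −83(ω_r−ω_c),  ω_s=0, ω_c=1
Stage 2: ω_r = 1 − (35/83)(0−1) = 118/83
  ⇒ ω_r²/ω_c² = 118/83
Coupling ω_c² = ω_r¹ ⇒ overall = 43/32 × 118/83 = 2537/1328

2537/1328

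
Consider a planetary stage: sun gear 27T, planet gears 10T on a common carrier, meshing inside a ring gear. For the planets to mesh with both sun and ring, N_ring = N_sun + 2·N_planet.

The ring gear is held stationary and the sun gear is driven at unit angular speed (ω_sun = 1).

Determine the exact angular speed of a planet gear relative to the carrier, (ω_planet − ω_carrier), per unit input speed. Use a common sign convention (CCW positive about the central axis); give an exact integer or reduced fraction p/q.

-1269/740

N_ring = 27 + 2·10 = 47
27(ω_s−ω_c) = −47(ω_r−ω_c),  ω_r=0, ω_s=1
27(1−ω_c) = −47(0−ω_c)  ⇒  74ω_c = 27  ⇒  ω_c = 27/74
sun–planet: 27·(1−27/74) = −10·(ω_p−ω_c)  ⇒  ω_p−ω_c = −(27/10)·(47/74) = -1269/740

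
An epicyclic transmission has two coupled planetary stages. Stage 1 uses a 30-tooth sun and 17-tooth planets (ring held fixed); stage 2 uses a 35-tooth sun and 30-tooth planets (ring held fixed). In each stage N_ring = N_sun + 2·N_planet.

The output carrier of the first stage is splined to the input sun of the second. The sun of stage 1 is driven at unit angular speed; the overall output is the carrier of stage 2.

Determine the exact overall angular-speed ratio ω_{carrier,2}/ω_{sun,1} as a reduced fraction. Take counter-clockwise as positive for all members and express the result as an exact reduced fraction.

Stage 1: N_ring = 30 + 2·17 = 64
Stage 1: 30(ω_s−ω_c) = −64(ω_r−ω_c),  ω_r=0, ω_s=1
Stage 1: 30(1−ω_c) = −64(0−ω_c)  ⇒  94ω_c = 30  ⇒  ω_c = 15/47
  ⇒ ω_c¹/ω_s¹ = 15/47
Stage 2: N_ring = 35 + 2·30 = 95
Stage 2: 35(ω_s−ω_c) = −95(ω_r−ω_c),  ω_r=0, ω_s=1
Stage 2: 35(1−ω_c) = −95(0−ω_c)  ⇒  130ω_c = 35  ⇒  ω_c = 7/26
  ⇒ ω_c²/ω_s² = 7/26
Coupling ω_s² = ω_c¹ ⇒ overall = 15/47 × 7/26 = 105/1222

105/1222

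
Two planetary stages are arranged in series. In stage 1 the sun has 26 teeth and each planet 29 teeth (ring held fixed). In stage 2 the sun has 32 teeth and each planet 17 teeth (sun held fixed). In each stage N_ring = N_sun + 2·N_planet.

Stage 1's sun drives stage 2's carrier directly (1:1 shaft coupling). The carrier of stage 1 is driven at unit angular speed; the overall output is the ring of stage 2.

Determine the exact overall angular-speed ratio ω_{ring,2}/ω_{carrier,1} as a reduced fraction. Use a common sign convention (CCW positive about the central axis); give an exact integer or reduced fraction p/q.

Stage 1: N_ring = 26 + 2·29 = 84
Stage 1: 26(ω_s−ω_c) = −84(ω_r−ω_c),  ω_r=0, ω_c=1
Stage 1: ω_s = 1 − (84/26)(0−1) = 55/13
  ⇒ ω_s¹/ω_c¹ = 55/13
Stage 2: N_ring = 32 + 2·17 = 66
Stage 2: 32(ω_s−ω_c) = −66(ω_r−ω_c),  ω_s=0, ω_c=1
Stage 2: ω_r = 1 − (32/66)(0−1) = 49/33
  ⇒ ω_r²/ω_c² = 49/33
Coupling ω_c² = ω_s¹ ⇒ overall = 55/13 × 49/33 = 245/39

245/39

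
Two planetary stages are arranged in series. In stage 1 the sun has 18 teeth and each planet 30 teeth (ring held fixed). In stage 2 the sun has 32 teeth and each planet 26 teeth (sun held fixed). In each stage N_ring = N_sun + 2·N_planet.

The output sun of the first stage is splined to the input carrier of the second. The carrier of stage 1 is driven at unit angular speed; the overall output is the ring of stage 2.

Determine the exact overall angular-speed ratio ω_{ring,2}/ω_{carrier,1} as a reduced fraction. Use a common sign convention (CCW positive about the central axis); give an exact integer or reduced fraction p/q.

464/63

Stage 1: N_ring = 18 + 2·30 = 78
Stage 1: 18(ω_s−ω_c) = −78(ω_r−ω_c),  ω_r=0, ω_c=1
Stage 1: ω_s = 1 − (78/18)(0−1) = 16/3
  ⇒ ω_s¹/ω_c¹ = 16/3
Stage 2: N_ring = 32 + 2·26 = 84
Stage 2: 32(ω_s−ω_c) = −84(ω_r−ω_c),  ω_s=0, ω_c=1
Stage 2: ω_r = 1 − (32/84)(0−1) = 29/21
  ⇒ ω_r²/ω_c² = 29/21
Coupling ω_c² = ω_s¹ ⇒ overall = 16/3 × 29/21 = 464/63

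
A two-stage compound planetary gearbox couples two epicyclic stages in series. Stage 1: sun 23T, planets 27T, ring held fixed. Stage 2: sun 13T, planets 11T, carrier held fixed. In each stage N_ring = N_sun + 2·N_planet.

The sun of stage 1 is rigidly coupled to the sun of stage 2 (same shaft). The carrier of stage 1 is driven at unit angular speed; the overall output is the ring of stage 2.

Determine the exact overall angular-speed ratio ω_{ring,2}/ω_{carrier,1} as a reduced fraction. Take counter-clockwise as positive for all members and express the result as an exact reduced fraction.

Stage 1: N_ring = 23 + 2·27 = 77
Stage 1: 23(ω_s−ω_c) = −77(ω_r−ω_c),  ω_r=0, ω_c=1
Stage 1: ω_s = 1 − (77/23)(0−1) = 100/23
  ⇒ ω_s¹/ω_c¹ = 100/23
Stage 2: N_ring = 13 + 2·11 = 35
Stage 2: 13(ω_s−ω_c) = −35(ω_r−ω_c),  ω_c=0, ω_s=1
Stage 2: ω_r = 0 − (13/35)(1−0) = -13/35
  ⇒ ω_r²/ω_s² = -13/35
Coupling ω_s² = ω_s¹ ⇒ overall = 100/23 × -13/35 = -260/161

-260/161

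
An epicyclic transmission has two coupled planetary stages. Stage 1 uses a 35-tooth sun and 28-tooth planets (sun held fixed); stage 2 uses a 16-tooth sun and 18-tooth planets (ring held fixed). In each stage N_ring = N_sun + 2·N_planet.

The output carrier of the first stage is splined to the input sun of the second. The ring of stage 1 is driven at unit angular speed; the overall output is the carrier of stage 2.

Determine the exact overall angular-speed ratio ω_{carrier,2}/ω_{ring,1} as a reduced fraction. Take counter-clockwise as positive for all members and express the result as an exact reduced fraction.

26/153

Stage 1: N_ring = 35 + 2·28 = 91
Stage 1: 35(ω_s−ω_c) = −91(ω_r−ω_c),  ω_s=0, ω_r=1
Stage 1: 35(0−ω_c) = −91(1−ω_c)  ⇒  126ω_c = 91  ⇒  ω_c = 13/18
  ⇒ ω_c¹/ω_r¹ = 13/18
Stage 2: N_ring = 16 + 2·18 = 52
Stage 2: 16(ω_s−ω_c) = −52(ω_r−ω_c),  ω_r=0, ω_s=1
Stage 2: 16(1−ω_c) = −52(0−ω_c)  ⇒  68ω_c = 16  ⇒  ω_c = 4/17
  ⇒ ω_c²/ω_s² = 4/17
Coupling ω_s² = ω_c¹ ⇒ overall = 13/18 × 4/17 = 26/153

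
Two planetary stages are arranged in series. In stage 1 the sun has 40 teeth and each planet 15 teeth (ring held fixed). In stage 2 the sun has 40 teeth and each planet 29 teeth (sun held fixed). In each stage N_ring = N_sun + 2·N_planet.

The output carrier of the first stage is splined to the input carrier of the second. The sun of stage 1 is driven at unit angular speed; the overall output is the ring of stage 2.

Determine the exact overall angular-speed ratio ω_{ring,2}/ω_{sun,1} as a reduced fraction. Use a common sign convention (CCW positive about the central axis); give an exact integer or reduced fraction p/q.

276/539

Stage 1: N_ring = 40 + 2·15 = 70
Stage 1: 40(ω_s−ω_c) = −70(ω_r−ω_c),  ω_r=0, ω_s=1
Stage 1: 40(1−ω_c) = −70(0−ω_c)  ⇒  110ω_c = 40  ⇒  ω_c = 4/11
  ⇒ ω_c¹/ω_s¹ = 4/11
Stage 2: N_ring = 40 + 2·29 = 98
Stage 2: 40(ω_s−ω_c) = −98(ω_r−ω_c),  ω_s=0, ω_c=1
Stage 2: ω_r = 1 − (40/98)(0−1) = 69/49
  ⇒ ω_r²/ω_c² = 69/49
Coupling ω_c² = ω_c¹ ⇒ overall = 4/11 × 69/49 = 276/539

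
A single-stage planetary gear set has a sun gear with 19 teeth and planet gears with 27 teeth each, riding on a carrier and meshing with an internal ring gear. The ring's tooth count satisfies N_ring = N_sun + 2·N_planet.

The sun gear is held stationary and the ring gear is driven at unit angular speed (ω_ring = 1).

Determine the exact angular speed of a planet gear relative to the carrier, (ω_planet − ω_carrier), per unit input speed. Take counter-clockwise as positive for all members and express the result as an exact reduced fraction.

1387/2484

N_ring = 19 + 2·27 = 73
19(ω_s−ω_c) = −73(ω_r−ω_c),  ω_s=0, ω_r=1
19(0−ω_c) = −73(1−ω_c)  ⇒  92ω_c = 73  ⇒  ω_c = 73/92
sun–planet: 19·(0−73/92) = −27·(ω_p−ω_c)  ⇒  ω_p−ω_c = −(19/27)·(-73/92) = 1387/2484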